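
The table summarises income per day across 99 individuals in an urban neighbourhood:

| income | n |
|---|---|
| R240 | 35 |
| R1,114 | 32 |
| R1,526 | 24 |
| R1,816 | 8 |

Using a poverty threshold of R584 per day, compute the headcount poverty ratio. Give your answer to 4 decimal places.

35 of the 99 individuals have income below R584.
H = 35/99 = 0.3535.

0.3535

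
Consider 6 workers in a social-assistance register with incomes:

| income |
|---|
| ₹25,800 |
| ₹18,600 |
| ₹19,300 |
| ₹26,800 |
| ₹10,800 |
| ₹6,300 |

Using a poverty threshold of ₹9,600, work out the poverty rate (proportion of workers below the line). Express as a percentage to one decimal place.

1 of the 6 workers have income below ₹9,600.
H = 1/6 = 16.7%.

16.7%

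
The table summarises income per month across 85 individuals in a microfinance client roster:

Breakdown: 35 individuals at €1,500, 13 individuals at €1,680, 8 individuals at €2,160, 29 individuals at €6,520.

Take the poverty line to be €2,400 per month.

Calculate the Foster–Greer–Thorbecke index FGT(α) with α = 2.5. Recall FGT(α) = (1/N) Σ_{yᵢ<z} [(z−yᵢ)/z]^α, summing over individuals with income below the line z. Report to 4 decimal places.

0.0433

Incomes under z: 35×€1,500, 13×€1,680, 8×€2,160 (q = 56 of N = 85).
Gap ratios (z−y)/z: (2400−1500)/2400 = 0.3750 (×35); (2400−1680)/2400 = 0.3000 (×13); (2400−2160)/2400 = 0.1000 (×8).
Raised to α = 2.5: 0.08611 (×35); 0.04930 (×13); 0.00316 (×8).
Sum = 3.680154; FGT(2.5) = 3.680154 / 85 = 0.0433.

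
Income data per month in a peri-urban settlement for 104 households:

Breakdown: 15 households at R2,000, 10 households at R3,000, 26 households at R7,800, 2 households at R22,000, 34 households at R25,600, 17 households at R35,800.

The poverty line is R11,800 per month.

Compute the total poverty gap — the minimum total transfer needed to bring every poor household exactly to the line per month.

R339,000

Below z: 15×R2,000, 10×R3,000, 26×R7,800 (q = 51 of N = 104).
Individual gaps: 15×(11800−2000) = 147000; 10×(11800−3000) = 88000; 26×(11800−7800) = 104000.
Aggregate gap = R339,000.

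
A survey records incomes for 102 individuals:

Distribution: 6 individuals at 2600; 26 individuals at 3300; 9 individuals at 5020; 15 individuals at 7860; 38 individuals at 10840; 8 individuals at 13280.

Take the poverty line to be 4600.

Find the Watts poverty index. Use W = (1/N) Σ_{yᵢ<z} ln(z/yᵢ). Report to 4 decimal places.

0.1182

Below z: 6×2600, 26×3300 (q = 32 of N = 102).
ln(z/y) terms: ln(4600/2600) = 0.5705 (×6); ln(4600/3300) = 0.3321 (×26).
W = 12.058749 / 102 = 0.1182.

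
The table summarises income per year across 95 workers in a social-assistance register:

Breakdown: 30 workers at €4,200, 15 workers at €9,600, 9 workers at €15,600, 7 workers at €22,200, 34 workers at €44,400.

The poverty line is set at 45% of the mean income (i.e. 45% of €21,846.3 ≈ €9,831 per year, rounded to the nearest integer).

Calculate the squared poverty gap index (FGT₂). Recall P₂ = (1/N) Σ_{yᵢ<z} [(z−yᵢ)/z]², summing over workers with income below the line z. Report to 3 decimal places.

0.104

Poor units: 30×€4,200, 15×€9,600 (q = 45 of N = 95).
Normalized shortfalls: (9831−4200)/9831 = 0.5728 (×30); (9831−9600)/9831 = 0.0235 (×15).
Squared: 0.3281 (×30); 0.0006 (×15).
Sum = 9.850589; P₂ = 9.850589 / 95 = 0.104.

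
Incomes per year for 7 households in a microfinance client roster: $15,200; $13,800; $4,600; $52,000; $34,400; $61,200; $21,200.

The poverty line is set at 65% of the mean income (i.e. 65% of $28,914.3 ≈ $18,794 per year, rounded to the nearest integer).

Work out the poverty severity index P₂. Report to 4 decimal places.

0.0968

Incomes under z: $4,600, $13,800, $15,200 (q = 3 of N = 7).
Shortfall ratios: (18794−4600)/18794 = 0.7552; (18794−13800)/18794 = 0.2657; (18794−15200)/18794 = 0.1912.
Squared: 0.5704; 0.0706; 0.0366.
Sum = 0.677567; P₂ = 0.677567 / 7 = 0.0968.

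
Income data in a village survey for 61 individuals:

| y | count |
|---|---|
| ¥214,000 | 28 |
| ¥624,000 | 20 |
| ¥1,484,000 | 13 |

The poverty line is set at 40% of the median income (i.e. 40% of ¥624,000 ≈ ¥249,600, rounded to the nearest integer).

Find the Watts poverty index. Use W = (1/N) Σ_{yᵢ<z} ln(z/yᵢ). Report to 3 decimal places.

0.071

Poor units: 28×¥214,000 (q = 28 of N = 61).
Log gaps: ln(249600/214000) = 0.1539 (×28).
W = 4.308741 / 61 = 0.071.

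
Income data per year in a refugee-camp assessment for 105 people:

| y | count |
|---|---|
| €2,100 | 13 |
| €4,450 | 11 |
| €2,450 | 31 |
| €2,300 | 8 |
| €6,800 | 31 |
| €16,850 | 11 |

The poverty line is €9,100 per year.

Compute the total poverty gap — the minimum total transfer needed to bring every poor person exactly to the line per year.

Incomes under z: 13×€2,100, 8×€2,300, 31×€2,450, 11×€4,450, 31×€6,800 (q = 94 of N = 105).
Individual gaps: 13×(9100−2100) = 91000; 8×(9100−2300) = 54400; 31×(9100−2450) = 206150; 11×(9100−4450) = 51150; 31×(9100−6800) = 71300.
Aggregate gap = €474,000.

€474,000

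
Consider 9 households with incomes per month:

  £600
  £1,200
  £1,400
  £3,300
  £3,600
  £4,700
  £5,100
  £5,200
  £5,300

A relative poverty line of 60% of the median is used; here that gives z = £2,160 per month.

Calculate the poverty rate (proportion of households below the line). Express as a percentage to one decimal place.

33.3%

3 of the 9 households have income below £2,160.
H = 3/9 = 33.3%.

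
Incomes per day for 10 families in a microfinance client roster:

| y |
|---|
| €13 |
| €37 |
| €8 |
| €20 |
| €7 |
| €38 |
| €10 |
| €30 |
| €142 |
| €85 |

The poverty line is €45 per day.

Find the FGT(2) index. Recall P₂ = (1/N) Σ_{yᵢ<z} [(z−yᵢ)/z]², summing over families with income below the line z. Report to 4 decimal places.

Below z: €7, €8, €10, €13, €20, €30, €37, €38 (q = 8 of N = 10).
Gap ratios (z−y)/z: (45−7)/45 = 0.8444; (45−8)/45 = 0.8222; (45−10)/45 = 0.7778; (45−13)/45 = 0.7111; (45−20)/45 = 0.5556; (45−30)/45 = 0.3333; (45−37)/45 = 0.1778; (45−38)/45 = 0.1556.
Squared: 0.7131; 0.6760; 0.6049; 0.5057; 0.3086; 0.1111; 0.0316; 0.0242.
Sum = 2.975309; P₂ = 2.975309 / 10 = 0.2975.

0.2975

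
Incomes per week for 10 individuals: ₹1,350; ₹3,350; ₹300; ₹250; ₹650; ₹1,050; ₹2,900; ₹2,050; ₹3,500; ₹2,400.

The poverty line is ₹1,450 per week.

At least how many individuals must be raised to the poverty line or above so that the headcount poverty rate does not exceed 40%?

Currently q = 5 of N = 10 are below the line (H = 0.500).
A headcount ratio of at most 40% allows at most ⌊0.40 × 10⌋ = 4 poor individuals.
So at least 5 − 4 = 1 must be lifted.

1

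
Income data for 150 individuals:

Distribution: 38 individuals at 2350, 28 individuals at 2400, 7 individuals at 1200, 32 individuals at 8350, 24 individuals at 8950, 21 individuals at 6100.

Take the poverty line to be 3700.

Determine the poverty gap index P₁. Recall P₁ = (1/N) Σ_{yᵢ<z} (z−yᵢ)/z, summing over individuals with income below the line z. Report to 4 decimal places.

Below z: 7×1200, 38×2350, 28×2400 (q = 73 of N = 150).
Gap ratios (z−y)/z: (3700−1200)/3700 = 0.6757 (×7); (3700−2350)/3700 = 0.3649 (×38); (3700−2400)/3700 = 0.3514 (×28).
Σ = 28.432432. Dividing by the full population N = 150 gives P₁ = 0.1895.

0.1895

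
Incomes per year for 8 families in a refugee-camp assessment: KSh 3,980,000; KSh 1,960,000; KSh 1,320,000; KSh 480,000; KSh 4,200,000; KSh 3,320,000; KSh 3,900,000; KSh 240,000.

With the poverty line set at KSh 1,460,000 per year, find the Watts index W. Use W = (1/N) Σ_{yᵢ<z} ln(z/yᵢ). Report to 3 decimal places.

0.377

Poor units: KSh 240,000, KSh 480,000, KSh 1,320,000 (q = 3 of N = 8).
ln(z/y) terms: ln(1460000/240000) = 1.8056; ln(1460000/480000) = 1.1124; ln(1460000/1320000) = 0.1008.
W = 3.018763 / 8 = 0.377.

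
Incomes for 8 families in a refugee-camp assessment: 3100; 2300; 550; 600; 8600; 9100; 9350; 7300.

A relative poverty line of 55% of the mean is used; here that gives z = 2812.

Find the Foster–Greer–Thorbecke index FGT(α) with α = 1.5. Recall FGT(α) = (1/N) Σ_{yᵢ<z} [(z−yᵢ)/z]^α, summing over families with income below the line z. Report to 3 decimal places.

0.187

Poor units: 550, 600, 2300 (q = 3 of N = 8).
Normalized shortfalls: (2812−550)/2812 = 0.8044; (2812−600)/2812 = 0.7866; (2812−2300)/2812 = 0.1821.
Raised to α = 1.5: 0.72147; 0.69768; 0.07769.
Sum = 1.496837; FGT(1.5) = 1.496837 / 8 = 0.187.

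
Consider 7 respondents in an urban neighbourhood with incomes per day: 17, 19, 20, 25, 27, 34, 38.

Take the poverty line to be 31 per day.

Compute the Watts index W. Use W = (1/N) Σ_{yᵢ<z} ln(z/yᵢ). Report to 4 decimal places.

Below the line: 17, 19, 20, 25, 27 (q = 5 of N = 7).
Log shortfalls: ln(31/17) = 0.6008; ln(31/19) = 0.4895; ln(31/20) = 0.4383; ln(31/25) = 0.2151; ln(31/27) = 0.1382.
W = 1.881839 / 7 = 0.2688.

0.2688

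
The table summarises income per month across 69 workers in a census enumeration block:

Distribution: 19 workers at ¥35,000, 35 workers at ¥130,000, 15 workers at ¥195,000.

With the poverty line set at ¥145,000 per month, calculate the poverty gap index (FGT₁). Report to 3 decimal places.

Incomes under z: 19×¥35,000, 35×¥130,000 (q = 54 of N = 69).
Relative gaps: (145000−35000)/145000 = 0.7586 (×19); (145000−130000)/145000 = 0.1034 (×35).
Sum of shortfalls = 18.034483; P₁ averages over all N: 18.034483 / 69 = 0.261.

0.261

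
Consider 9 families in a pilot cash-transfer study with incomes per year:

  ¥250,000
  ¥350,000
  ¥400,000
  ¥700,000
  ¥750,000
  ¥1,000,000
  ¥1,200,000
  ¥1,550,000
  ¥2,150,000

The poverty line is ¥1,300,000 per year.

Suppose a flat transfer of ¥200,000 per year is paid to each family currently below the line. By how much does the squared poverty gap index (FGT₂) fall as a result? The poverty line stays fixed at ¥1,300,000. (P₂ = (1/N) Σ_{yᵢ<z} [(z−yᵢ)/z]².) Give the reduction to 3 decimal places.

Before: below the line — ¥250,000, ¥350,000, ¥400,000, ¥700,000, ¥750,000, ¥1,000,000, ¥1,200,000; squared poverty gap index (FGT₂) = 0.23521.
After the ¥200,000 transfer: below the line — ¥450,000, ¥550,000, ¥600,000, ¥900,000, ¥950,000, ¥1,200,000; squared poverty gap index (FGT₂) = 0.13593.
Reduction = 0.23521 − 0.13593 = 0.099.

0.099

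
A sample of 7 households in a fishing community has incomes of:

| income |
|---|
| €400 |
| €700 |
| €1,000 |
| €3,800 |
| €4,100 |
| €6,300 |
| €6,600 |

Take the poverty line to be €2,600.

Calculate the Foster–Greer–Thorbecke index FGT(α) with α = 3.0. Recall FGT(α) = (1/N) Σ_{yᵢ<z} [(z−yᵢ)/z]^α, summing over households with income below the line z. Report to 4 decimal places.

Poor units: €400, €700, €1,000 (q = 3 of N = 7).
Relative gaps: (2600−400)/2600 = 0.8462; (2600−700)/2600 = 0.7308; (2600−1000)/2600 = 0.6154.
Raised to α = 3.0: 0.60583; 0.39025; 0.23305.
Sum = 1.229119; FGT(3.0) = 1.229119 / 7 = 0.1756.

0.1756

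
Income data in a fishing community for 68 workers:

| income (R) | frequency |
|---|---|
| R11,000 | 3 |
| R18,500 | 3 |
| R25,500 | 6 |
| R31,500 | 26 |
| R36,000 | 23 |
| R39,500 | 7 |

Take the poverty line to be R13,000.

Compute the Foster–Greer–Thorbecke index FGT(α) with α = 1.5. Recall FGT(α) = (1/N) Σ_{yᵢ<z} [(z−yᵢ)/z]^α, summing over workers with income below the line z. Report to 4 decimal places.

Poor units: 3×R11,000 (q = 3 of N = 68).
Shortfall ratios: (13000−11000)/13000 = 0.1538 (×3).
Raised to α = 1.5: 0.06034 (×3).
Sum = 0.181030; FGT(1.5) = 0.181030 / 68 = 0.0027.

0.0027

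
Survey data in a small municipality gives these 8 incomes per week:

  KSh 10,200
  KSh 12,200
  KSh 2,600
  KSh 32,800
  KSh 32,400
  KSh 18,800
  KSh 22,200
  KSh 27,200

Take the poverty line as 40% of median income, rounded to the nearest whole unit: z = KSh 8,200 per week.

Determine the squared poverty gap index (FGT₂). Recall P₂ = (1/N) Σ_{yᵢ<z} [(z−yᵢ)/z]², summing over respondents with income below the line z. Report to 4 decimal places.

0.0583

Poor units: KSh 2,600 (q = 1 of N = 8).
Relative gaps: (8200−2600)/8200 = 0.6829.
Squared: 0.4664.
Sum = 0.466389; P₂ = 0.466389 / 8 = 0.0583.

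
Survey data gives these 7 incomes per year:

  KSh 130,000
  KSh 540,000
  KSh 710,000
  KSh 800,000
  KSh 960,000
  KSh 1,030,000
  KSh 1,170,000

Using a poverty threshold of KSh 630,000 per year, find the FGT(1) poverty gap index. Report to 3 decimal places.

Below the line: KSh 130,000, KSh 540,000 (q = 2 of N = 7).
Normalized shortfalls: (630000−130000)/630000 = 0.7937; (630000−540000)/630000 = 0.1429.
Σ = 0.936508. Dividing by the full population N = 7 gives P₁ = 0.134.

0.134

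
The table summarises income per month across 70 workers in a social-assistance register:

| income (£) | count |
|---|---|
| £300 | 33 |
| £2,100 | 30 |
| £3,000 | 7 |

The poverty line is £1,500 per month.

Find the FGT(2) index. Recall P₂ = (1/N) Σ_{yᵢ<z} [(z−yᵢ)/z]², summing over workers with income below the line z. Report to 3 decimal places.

0.302

Incomes under z: 33×£300 (q = 33 of N = 70).
Shortfall ratios: (1500−300)/1500 = 0.8000 (×33).
Squared: 0.6400 (×33).
Sum = 21.120000; P₂ = 21.120000 / 70 = 0.302.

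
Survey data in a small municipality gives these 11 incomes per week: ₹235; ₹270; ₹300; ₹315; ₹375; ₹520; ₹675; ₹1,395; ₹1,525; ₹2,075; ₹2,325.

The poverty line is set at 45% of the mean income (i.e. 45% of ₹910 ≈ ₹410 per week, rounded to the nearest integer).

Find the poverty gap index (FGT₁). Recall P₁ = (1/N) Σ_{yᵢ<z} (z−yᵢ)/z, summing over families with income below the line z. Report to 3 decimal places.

0.123

Poor units: ₹235, ₹270, ₹300, ₹315, ₹375 (q = 5 of N = 11).
Shortfall ratios: (410−235)/410 = 0.4268; (410−270)/410 = 0.3415; (410−300)/410 = 0.2683; (410−315)/410 = 0.2317; (410−375)/410 = 0.0854.
Sum of shortfalls = 1.353659; P₁ averages over all N: 1.353659 / 11 = 0.123.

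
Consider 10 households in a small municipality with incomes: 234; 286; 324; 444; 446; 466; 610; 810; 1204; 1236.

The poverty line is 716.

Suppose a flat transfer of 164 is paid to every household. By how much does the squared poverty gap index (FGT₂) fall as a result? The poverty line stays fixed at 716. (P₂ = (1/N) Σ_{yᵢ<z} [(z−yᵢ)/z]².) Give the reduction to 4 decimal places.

Before: below the line — 234, 286, 324, 444, 446, 466, 610; squared poverty gap index (FGT₂) = 0.154394.
After the 164 transfer: below the line — 398, 450, 488, 608, 610, 630; squared poverty gap index (FGT₂) = 0.049577.
Reduction = 0.154394 − 0.049577 = 0.1048.

0.1048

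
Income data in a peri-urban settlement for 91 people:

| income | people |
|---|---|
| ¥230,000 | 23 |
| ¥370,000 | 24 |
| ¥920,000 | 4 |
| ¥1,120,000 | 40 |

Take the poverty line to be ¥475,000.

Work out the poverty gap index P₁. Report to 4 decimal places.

0.1887

Below z: 23×¥230,000, 24×¥370,000 (q = 47 of N = 91).
Shortfall ratios: (475000−230000)/475000 = 0.5158 (×23); (475000−370000)/475000 = 0.2211 (×24).
Σ = 17.168421. Dividing by the full population N = 91 gives P₁ = 0.1887.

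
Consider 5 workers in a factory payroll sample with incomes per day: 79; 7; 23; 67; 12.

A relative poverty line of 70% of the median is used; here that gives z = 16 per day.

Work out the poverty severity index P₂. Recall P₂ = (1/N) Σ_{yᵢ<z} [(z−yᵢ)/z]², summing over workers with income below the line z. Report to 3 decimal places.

Incomes under z: 7, 12 (q = 2 of N = 5).
Shortfall ratios: (16−7)/16 = 0.5625; (16−12)/16 = 0.2500.
Squared: 0.3164; 0.0625.
Sum = 0.378906; P₂ = 0.378906 / 5 = 0.076.

0.076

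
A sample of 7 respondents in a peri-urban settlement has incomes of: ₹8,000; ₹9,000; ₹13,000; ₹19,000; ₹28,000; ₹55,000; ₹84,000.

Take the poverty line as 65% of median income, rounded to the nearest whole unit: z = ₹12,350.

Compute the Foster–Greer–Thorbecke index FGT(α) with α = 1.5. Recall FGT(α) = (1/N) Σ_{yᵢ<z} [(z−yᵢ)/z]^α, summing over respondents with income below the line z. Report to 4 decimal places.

Poor units: ₹8,000, ₹9,000 (q = 2 of N = 7).
Shortfall ratios: (12350−8000)/12350 = 0.3522; (12350−9000)/12350 = 0.2713.
Raised to α = 1.5: 0.20904; 0.14128.
Sum = 0.350317; FGT(1.5) = 0.350317 / 7 = 0.0500.

0.0500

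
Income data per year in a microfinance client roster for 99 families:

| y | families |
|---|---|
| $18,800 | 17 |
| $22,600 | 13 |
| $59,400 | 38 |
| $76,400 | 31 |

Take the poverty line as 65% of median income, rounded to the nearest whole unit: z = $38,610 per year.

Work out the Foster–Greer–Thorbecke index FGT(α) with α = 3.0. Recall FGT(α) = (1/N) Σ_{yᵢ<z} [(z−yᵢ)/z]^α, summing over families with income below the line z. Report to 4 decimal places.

Incomes under z: 17×$18,800, 13×$22,600 (q = 30 of N = 99).
Shortfall ratios: (38610−18800)/38610 = 0.5131 (×17); (38610−22600)/38610 = 0.4147 (×13).
Raised to α = 3.0: 0.13507 (×17); 0.07130 (×13).
Sum = 3.223032; FGT(3.0) = 3.223032 / 99 = 0.0326.

0.0326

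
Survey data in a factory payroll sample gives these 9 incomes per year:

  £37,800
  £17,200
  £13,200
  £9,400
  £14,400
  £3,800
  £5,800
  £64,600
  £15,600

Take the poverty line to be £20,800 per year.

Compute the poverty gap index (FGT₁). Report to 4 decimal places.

Below z: £3,800, £5,800, £9,400, £13,200, £14,400, £15,600, £17,200 (q = 7 of N = 9).
Shortfall ratios: (20800−3800)/20800 = 0.8173; (20800−5800)/20800 = 0.7212; (20800−9400)/20800 = 0.5481; (20800−13200)/20800 = 0.3654; (20800−14400)/20800 = 0.3077; (20800−15600)/20800 = 0.2500; (20800−17200)/20800 = 0.1731.
Sum of shortfalls = 3.182692; P₁ averages over all N: 3.182692 / 9 = 0.3536.

0.3536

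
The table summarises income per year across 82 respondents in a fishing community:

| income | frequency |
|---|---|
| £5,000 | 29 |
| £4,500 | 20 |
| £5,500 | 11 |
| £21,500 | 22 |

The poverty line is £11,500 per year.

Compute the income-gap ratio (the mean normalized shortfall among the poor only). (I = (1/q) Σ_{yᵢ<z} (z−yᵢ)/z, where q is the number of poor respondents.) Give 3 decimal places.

0.572

Poor units: 20×£4,500, 29×£5,000, 11×£5,500 (q = 60 of N = 82).
Shortfall ratios (z−y)/z: 0.6087 (×20), 0.5652 (×29), 0.5217 (×11); sum = 34.304348.
The income-gap ratio divides by q (the poor only): 34.304348 / 60 = 0.572.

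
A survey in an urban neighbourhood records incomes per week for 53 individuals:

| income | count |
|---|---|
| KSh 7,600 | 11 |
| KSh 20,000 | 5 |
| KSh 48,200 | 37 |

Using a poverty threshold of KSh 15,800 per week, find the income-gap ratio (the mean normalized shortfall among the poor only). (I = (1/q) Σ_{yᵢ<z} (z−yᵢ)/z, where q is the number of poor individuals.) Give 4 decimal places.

0.5190

Incomes under z: 11×KSh 7,600 (q = 11 of N = 53).
Shortfall ratios (z−y)/z: 0.5190 (×11); sum = 5.708861.
I averages over the q = 11 poor units only: 5.708861 / 11 = 0.5190.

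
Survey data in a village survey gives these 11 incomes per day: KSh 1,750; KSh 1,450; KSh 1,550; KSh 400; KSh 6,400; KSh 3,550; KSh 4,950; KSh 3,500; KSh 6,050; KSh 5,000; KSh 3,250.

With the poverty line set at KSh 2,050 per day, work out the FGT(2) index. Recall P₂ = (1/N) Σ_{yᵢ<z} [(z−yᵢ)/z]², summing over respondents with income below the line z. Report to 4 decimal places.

0.0740

Below z: KSh 400, KSh 1,450, KSh 1,550, KSh 1,750 (q = 4 of N = 11).
Shortfall ratios: (2050−400)/2050 = 0.8049; (2050−1450)/2050 = 0.2927; (2050−1550)/2050 = 0.2439; (2050−1750)/2050 = 0.1463.
Squared: 0.6478; 0.0857; 0.0595; 0.0214.
Sum = 0.814396; P₂ = 0.814396 / 11 = 0.0740.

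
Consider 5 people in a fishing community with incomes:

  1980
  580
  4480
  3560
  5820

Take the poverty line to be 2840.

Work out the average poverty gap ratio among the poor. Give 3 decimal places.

0.549

Poor units: 580, 1980 (q = 2 of N = 5).
Relative gaps: 0.7958, 0.3028; sum = 1.098592.
The income-gap ratio divides by q (the poor only): 1.098592 / 2 = 0.549.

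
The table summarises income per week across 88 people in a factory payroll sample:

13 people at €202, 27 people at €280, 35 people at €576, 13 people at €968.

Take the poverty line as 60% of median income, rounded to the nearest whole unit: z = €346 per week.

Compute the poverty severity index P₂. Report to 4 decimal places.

Incomes under z: 13×€202, 27×€280 (q = 40 of N = 88).
Relative gaps: (346−202)/346 = 0.4162 (×13); (346−280)/346 = 0.1908 (×27).
Squared: 0.1732 (×13); 0.0364 (×27).
Sum = 3.234154; P₂ = 3.234154 / 88 = 0.0368.

0.0368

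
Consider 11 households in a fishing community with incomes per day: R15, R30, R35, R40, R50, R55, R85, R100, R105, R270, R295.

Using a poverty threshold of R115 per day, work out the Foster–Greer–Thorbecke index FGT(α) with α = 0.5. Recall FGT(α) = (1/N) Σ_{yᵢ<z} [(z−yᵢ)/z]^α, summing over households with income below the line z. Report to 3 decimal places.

Poor units: R15, R30, R35, R40, R50, R55, R85, R100, R105 (q = 9 of N = 11).
Gap ratios (z−y)/z: (115−15)/115 = 0.8696; (115−30)/115 = 0.7391; (115−35)/115 = 0.6957; (115−40)/115 = 0.6522; (115−50)/115 = 0.5652; (115−55)/115 = 0.5217; (115−85)/115 = 0.2609; (115−100)/115 = 0.1304; (115−105)/115 = 0.0870.
Raised to α = 0.5: 0.93250; 0.85973; 0.83406; 0.80757; 0.75181; 0.72232; 0.51075; 0.36116; 0.29488.
Sum = 6.074782; FGT(0.5) = 6.074782 / 11 = 0.552.

0.552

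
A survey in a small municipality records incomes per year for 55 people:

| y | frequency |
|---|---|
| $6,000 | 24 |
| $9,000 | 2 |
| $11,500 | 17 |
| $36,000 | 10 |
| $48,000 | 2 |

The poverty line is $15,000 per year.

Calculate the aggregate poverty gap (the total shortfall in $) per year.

$287,500

Incomes under z: 24×$6,000, 2×$9,000, 17×$11,500 (q = 43 of N = 55).
Individual gaps: 24×(15000−6000) = 216000; 2×(15000−9000) = 12000; 17×(15000−11500) = 59500.
Aggregate gap = $287,500.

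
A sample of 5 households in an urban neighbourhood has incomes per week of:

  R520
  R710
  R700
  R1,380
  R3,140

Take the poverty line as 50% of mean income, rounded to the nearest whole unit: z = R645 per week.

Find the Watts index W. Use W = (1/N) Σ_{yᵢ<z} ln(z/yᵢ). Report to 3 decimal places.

Below the line: R520 (q = 1 of N = 5).
Log gaps: ln(645/520) = 0.2154.
W = 0.215422 / 5 = 0.043.

0.043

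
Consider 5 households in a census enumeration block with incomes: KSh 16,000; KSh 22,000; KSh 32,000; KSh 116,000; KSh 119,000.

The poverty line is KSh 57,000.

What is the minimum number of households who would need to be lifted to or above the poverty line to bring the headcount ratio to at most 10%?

Currently q = 3 of N = 5 are below the line (H = 0.600).
A headcount ratio of at most 10% allows at most ⌊0.10 × 5⌋ = 0 poor households.
So at least 3 − 0 = 3 must be lifted.

3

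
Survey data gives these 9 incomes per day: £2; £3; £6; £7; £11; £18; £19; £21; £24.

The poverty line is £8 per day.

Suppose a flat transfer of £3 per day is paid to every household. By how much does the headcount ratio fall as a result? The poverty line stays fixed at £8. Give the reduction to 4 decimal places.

0.2222

Before: below the line — £2, £3, £6, £7; headcount ratio = 0.444444.
After the £3 transfer: below the line — £5, £6; headcount ratio = 0.222222.
Reduction = 0.444444 − 0.222222 = 0.2222.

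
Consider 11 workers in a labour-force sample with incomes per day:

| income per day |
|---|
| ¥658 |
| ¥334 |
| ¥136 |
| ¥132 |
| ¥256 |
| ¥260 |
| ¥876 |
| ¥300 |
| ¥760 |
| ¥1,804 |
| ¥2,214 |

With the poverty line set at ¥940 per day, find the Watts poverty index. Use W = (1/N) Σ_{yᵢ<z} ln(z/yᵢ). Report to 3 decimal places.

0.845

Poor units: ¥132, ¥136, ¥256, ¥260, ¥300, ¥334, ¥658, ¥760, ¥876 (q = 9 of N = 11).
ln(z/y) terms: ln(940/132) = 1.9631; ln(940/136) = 1.9332; ln(940/256) = 1.3007; ln(940/260) = 1.2852; ln(940/300) = 1.1421; ln(940/334) = 1.0347; ln(940/658) = 0.3567; ln(940/760) = 0.2126; ln(940/876) = 0.0705.
W = 9.298790 / 11 = 0.845.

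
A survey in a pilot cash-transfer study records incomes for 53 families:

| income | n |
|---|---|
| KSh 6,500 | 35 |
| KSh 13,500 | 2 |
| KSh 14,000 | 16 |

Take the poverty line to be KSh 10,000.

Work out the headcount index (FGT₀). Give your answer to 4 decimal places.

35 of the 53 families have income below KSh 10,000.
H = 35/53 = 0.6604.

0.6604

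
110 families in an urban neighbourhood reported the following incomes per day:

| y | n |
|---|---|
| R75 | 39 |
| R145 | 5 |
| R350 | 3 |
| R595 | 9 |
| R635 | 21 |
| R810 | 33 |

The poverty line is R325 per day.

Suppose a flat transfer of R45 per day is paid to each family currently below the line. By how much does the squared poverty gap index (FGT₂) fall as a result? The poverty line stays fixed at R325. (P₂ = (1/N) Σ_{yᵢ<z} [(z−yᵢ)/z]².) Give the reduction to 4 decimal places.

0.0748

Before: below the line — 39×R75, 5×R145; squared poverty gap index (FGT₂) = 0.223733.
After the R45 transfer: below the line — 39×R120, 5×R190; squared poverty gap index (FGT₂) = 0.148906.
Reduction = 0.223733 − 0.148906 = 0.0748.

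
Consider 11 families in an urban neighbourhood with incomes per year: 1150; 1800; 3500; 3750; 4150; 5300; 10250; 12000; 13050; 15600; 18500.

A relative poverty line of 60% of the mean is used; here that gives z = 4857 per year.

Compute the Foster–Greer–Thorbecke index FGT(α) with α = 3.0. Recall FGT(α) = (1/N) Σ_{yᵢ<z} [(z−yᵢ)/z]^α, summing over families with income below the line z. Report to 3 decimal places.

0.066

Incomes under z: 1150, 1800, 3500, 3750, 4150 (q = 5 of N = 11).
Shortfall ratios: (4857−1150)/4857 = 0.7632; (4857−1800)/4857 = 0.6294; (4857−3500)/4857 = 0.2794; (4857−3750)/4857 = 0.2279; (4857−4150)/4857 = 0.1456.
Raised to α = 3.0: 0.44459; 0.24933; 0.02181; 0.01184; 0.00308.
Sum = 0.730661; FGT(3.0) = 0.730661 / 11 = 0.066.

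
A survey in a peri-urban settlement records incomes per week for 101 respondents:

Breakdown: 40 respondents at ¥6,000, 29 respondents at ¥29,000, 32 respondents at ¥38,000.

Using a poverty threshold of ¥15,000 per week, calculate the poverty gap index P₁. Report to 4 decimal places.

Incomes under z: 40×¥6,000 (q = 40 of N = 101).
Normalized shortfalls: (15000−6000)/15000 = 0.6000 (×40).
Σ = 24.000000. Dividing by the full population N = 101 gives P₁ = 0.2376.

0.2376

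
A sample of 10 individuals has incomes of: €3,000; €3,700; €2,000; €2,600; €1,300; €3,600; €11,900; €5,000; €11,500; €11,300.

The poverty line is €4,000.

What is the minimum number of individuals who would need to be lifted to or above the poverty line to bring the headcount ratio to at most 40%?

Currently q = 6 of N = 10 are below the line (H = 0.600).
A headcount ratio of at most 40% allows at most ⌊0.40 × 10⌋ = 4 poor individuals.
So at least 6 − 4 = 2 must be lifted.

2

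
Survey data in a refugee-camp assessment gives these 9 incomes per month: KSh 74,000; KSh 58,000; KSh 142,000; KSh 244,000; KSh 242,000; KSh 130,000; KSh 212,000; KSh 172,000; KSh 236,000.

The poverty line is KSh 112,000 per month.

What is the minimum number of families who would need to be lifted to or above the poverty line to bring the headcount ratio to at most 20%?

1

Currently q = 2 of N = 9 are below the line (H = 0.222).
A headcount ratio of at most 20% allows at most ⌊0.20 × 9⌋ = 1 poor families.
So at least 2 − 1 = 1 must be lifted.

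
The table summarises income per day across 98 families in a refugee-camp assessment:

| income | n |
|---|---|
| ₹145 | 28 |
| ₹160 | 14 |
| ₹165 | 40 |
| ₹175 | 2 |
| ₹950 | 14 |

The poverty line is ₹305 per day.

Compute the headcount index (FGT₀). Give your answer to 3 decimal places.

0.857

84 of the 98 families have income below ₹305.
H = 84/98 = 0.857.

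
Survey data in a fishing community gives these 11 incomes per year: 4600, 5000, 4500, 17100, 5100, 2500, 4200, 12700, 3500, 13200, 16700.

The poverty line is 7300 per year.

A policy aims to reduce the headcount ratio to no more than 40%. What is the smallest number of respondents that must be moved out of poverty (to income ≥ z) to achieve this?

Currently q = 7 of N = 11 are below the line (H = 0.636).
A headcount ratio of at most 40% allows at most ⌊0.40 × 11⌋ = 4 poor respondents.
So at least 7 − 4 = 3 must be lifted.

3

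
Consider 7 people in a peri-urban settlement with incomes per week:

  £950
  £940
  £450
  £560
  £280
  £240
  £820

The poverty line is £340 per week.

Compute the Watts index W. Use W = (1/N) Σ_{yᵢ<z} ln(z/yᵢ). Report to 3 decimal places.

0.077

Incomes under z: £240, £280 (q = 2 of N = 7).
Log shortfalls: ln(340/240) = 0.3483; ln(340/280) = 0.1942.
W = 0.542463 / 7 = 0.077.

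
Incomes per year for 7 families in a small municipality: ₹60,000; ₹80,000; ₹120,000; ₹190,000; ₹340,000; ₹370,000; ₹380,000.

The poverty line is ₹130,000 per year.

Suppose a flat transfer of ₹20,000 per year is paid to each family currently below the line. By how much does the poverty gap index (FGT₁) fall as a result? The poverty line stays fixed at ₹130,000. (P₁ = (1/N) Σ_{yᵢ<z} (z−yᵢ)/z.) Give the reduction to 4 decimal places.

Before: below the line — ₹60,000, ₹80,000, ₹120,000; poverty gap index (FGT₁) = 0.142857.
After the ₹20,000 transfer: below the line — ₹80,000, ₹100,000; poverty gap index (FGT₁) = 0.087912.
Reduction = 0.142857 − 0.087912 = 0.0549.

0.0549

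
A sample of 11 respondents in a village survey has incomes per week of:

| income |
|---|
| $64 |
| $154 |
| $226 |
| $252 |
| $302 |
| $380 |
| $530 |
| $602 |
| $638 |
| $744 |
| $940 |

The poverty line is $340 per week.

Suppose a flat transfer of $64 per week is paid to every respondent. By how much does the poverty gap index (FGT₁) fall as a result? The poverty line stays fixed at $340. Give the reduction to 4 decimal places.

Before: below the line — $64, $154, $226, $252, $302; poverty gap index (FGT₁) = 0.187701.
After the $64 transfer: below the line — $128, $218, $290, $316; poverty gap index (FGT₁) = 0.109091.
Reduction = 0.187701 − 0.109091 = 0.0786.

0.0786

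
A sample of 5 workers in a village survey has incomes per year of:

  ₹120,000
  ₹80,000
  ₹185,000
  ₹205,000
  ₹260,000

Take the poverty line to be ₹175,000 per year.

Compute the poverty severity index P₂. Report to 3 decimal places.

Poor units: ₹80,000, ₹120,000 (q = 2 of N = 5).
Shortfall ratios: (175000−80000)/175000 = 0.5429; (175000−120000)/175000 = 0.3143.
Squared: 0.2947; 0.0988.
Sum = 0.393469; P₂ = 0.393469 / 5 = 0.079.

0.079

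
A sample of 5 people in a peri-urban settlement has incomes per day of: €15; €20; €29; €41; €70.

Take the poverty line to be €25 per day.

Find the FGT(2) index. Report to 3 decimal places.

Below the line: €15, €20 (q = 2 of N = 5).
Relative gaps: (25−15)/25 = 0.4000; (25−20)/25 = 0.2000.
Squared: 0.1600; 0.0400.
Sum = 0.200000; P₂ = 0.200000 / 5 = 0.040.

0.040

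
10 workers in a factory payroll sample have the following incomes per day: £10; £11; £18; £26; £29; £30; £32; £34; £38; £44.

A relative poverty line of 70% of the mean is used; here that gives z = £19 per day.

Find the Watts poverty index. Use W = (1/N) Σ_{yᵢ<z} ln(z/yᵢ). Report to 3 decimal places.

Incomes under z: £10, £11, £18 (q = 3 of N = 10).
ln(z/y) terms: ln(19/10) = 0.6419; ln(19/11) = 0.5465; ln(19/18) = 0.0541.
W = 1.242465 / 10 = 0.124.

0.124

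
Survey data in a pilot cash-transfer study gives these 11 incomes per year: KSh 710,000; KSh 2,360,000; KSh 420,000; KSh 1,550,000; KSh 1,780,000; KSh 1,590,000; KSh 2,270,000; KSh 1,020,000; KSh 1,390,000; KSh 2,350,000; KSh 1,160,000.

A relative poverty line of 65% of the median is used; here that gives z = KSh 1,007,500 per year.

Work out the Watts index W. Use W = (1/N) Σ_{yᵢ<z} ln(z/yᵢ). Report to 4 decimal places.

0.1114

Below z: KSh 420,000, KSh 710,000 (q = 2 of N = 11).
Log shortfalls: ln(1007500/420000) = 0.8750; ln(1007500/710000) = 0.3500.
W = 1.224935 / 11 = 0.1114.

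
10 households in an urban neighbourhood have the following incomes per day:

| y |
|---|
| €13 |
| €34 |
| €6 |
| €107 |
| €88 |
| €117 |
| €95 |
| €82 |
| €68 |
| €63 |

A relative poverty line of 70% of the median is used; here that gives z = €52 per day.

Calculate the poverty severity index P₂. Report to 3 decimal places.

0.146

Poor units: €6, €13, €34 (q = 3 of N = 10).
Relative gaps: (52−6)/52 = 0.8846; (52−13)/52 = 0.7500; (52−34)/52 = 0.3462.
Squared: 0.7825; 0.5625; 0.1198.
Sum = 1.464867; P₂ = 1.464867 / 10 = 0.146.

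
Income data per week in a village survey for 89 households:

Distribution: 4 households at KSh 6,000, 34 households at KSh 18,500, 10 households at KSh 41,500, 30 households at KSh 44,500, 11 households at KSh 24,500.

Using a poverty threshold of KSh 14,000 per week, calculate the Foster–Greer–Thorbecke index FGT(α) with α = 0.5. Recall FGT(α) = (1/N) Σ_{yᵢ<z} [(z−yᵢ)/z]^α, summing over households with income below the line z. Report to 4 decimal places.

0.0340

Below z: 4×KSh 6,000 (q = 4 of N = 89).
Normalized shortfalls: (14000−6000)/14000 = 0.5714 (×4).
Raised to α = 0.5: 0.75593 (×4).
Sum = 3.023716; FGT(0.5) = 3.023716 / 89 = 0.0340.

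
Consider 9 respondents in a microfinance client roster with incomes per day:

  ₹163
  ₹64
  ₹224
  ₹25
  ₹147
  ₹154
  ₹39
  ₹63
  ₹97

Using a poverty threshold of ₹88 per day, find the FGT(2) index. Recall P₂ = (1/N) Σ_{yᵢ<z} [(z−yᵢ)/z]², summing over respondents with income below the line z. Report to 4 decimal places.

Poor units: ₹25, ₹39, ₹63, ₹64 (q = 4 of N = 9).
Relative gaps: (88−25)/88 = 0.7159; (88−39)/88 = 0.5568; (88−63)/88 = 0.2841; (88−64)/88 = 0.2727.
Squared: 0.5125; 0.3100; 0.0807; 0.0744.
Sum = 0.977660; P₂ = 0.977660 / 9 = 0.1086.

0.1086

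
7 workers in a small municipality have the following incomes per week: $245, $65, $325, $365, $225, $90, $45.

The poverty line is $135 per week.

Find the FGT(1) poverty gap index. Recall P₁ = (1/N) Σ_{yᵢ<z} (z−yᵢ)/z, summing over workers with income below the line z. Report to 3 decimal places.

0.217

Below the line: $45, $65, $90 (q = 3 of N = 7).
Gap ratios (z−y)/z: (135−45)/135 = 0.6667; (135−65)/135 = 0.5185; (135−90)/135 = 0.3333.
Sum of shortfalls = 1.518519; P₁ averages over all N: 1.518519 / 7 = 0.217.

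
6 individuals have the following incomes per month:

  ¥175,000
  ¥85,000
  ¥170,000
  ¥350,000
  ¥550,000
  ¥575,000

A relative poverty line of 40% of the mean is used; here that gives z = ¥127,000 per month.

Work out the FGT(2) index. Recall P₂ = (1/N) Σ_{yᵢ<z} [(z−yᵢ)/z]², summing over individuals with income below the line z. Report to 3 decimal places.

Incomes under z: ¥85,000 (q = 1 of N = 6).
Normalized shortfalls: (127000−85000)/127000 = 0.3307.
Squared: 0.1094.
Sum = 0.109368; P₂ = 0.109368 / 6 = 0.018.

0.018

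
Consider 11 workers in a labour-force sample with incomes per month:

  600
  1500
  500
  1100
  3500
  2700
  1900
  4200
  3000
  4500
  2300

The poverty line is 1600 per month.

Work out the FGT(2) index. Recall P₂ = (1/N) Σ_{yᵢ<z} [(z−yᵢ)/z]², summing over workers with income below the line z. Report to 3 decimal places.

0.088

Incomes under z: 500, 600, 1100, 1500 (q = 4 of N = 11).
Normalized shortfalls: (1600−500)/1600 = 0.6875; (1600−600)/1600 = 0.6250; (1600−1100)/1600 = 0.3125; (1600−1500)/1600 = 0.0625.
Squared: 0.4727; 0.3906; 0.0977; 0.0039.
Sum = 0.964844; P₂ = 0.964844 / 11 = 0.088.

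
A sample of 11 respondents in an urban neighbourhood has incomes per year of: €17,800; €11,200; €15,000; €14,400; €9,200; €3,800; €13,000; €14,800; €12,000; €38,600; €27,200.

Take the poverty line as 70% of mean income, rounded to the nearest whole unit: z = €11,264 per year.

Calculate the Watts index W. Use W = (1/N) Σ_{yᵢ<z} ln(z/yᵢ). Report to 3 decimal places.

Below the line: €3,800, €9,200, €11,200 (q = 3 of N = 11).
Log shortfalls: ln(11264/3800) = 1.0866; ln(11264/9200) = 0.2024; ln(11264/11200) = 0.0057.
W = 1.294717 / 11 = 0.118.

0.118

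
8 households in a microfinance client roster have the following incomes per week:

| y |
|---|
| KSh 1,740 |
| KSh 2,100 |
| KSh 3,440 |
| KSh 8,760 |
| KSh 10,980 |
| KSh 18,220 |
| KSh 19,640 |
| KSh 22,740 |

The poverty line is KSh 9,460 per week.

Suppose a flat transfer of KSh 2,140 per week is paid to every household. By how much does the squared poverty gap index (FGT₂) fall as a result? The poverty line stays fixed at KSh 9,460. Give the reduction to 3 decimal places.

Before: below the line — KSh 1,740, KSh 2,100, KSh 3,440, KSh 8,760; squared poverty gap index (FGT₂) = 0.21021.
After the KSh 2,140 transfer: below the line — KSh 3,880, KSh 4,240, KSh 5,580; squared poverty gap index (FGT₂) = 0.10258.
Reduction = 0.21021 − 0.10258 = 0.108.

0.108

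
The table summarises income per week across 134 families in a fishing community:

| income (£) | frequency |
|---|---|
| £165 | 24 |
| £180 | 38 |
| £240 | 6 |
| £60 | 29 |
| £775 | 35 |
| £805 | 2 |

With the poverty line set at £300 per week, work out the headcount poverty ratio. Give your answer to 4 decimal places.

0.7239

97 of the 134 families have income below £300.
H = 97/134 = 0.7239.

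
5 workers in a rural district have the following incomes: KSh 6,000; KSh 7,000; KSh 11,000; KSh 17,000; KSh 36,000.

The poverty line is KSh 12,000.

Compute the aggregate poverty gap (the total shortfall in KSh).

Incomes under z: KSh 6,000, KSh 7,000, KSh 11,000 (q = 3 of N = 5).
Individual gaps: 12000−6000 = 6000; 12000−7000 = 5000; 12000−11000 = 1000.
Aggregate gap = KSh 12,000.

KSh 12,000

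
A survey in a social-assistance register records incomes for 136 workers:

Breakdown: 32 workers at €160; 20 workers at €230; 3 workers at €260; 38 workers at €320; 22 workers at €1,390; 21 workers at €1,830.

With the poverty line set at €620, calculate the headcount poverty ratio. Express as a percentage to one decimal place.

68.4%

93 of the 136 workers have income below €620.
H = 93/136 = 68.4%.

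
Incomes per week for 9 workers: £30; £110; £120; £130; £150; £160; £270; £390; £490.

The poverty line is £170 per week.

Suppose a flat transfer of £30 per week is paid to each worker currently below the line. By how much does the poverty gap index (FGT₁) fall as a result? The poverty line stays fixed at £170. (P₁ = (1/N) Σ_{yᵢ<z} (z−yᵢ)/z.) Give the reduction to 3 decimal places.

Before: below the line — £30, £110, £120, £130, £150, £160; poverty gap index (FGT₁) = 0.20915.
After the £30 transfer: below the line — £60, £140, £150, £160; poverty gap index (FGT₁) = 0.11111.
Reduction = 0.20915 − 0.11111 = 0.098.

0.098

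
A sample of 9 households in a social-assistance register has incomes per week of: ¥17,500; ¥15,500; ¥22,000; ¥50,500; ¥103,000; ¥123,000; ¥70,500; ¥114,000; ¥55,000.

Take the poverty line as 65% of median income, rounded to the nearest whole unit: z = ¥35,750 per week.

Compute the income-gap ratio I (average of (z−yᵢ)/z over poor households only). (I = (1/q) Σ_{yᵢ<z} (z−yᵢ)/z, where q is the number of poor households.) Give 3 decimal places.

0.487

Below z: ¥15,500, ¥17,500, ¥22,000 (q = 3 of N = 9).
Shortfall ratios (z−y)/z: 0.5664, 0.5105, 0.3846; sum = 1.461538.
I averages over the q = 3 poor units only: 1.461538 / 3 = 0.487.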